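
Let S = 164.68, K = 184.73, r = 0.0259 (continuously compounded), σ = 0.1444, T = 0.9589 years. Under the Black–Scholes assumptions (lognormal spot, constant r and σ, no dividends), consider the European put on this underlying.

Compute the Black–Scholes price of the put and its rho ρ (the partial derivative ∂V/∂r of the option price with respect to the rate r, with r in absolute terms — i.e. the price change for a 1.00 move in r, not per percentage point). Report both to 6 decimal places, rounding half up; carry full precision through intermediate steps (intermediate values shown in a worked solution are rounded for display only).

σ√T = 0.1444·√0.9589 = 0.141401
d₁ = (ln(S/K) + (r+σ²/2)T) / (σ√T) = (ln(164.68/184.73) + (0.0259+0.1444²/2)·0.9589) / 0.141401 = (-0.114891 + 0.034833) / 0.141401 = -0.566178
d₂ = d₁ − σ√T = -0.566178 − 0.141401 = -0.707580
e^{−rT} = e^{−0.0259·0.9589} = 0.975470
N(−d₁) = 0.714364,  N(−d₂) = 0.760397
Put price V = K·e^{−rT}·N(−d₂) − S·N(−d₁) = 137.022471 − 117.641407 = 19.381064
ρ = −K·T·e^{−rT}·N(−d₂) = -131.390847

price = 19.381064
ρ = -131.390847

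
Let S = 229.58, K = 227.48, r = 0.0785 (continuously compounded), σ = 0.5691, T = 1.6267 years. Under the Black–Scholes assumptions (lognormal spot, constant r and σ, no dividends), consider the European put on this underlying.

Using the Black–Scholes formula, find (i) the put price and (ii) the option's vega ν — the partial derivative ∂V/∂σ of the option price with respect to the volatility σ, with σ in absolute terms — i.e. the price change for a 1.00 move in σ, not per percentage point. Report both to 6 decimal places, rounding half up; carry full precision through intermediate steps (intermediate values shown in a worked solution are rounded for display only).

price = 47.233452
ν = 100.334392

σ√T = 0.5691·√1.6267 = 0.725842
d₁ = (ln(S/K) + (r+σ²/2)T) / (σ√T) = (ln(229.58/227.48) + (0.0785+0.5691²/2)·1.6267) / 0.725842 = (0.009189 + 0.391120) / 0.725842 = 0.551509
d₂ = d₁ − σ√T = 0.551509 − 0.725842 = -0.174333
e^{−rT} = e^{−0.0785·1.6267} = 0.880121
N(−d₁) = 0.290642,  N(−d₂) = 0.569198
Put price V = K·e^{−rT}·N(−d₂) − S·N(−d₁) = 113.959117 − 66.725665 = 47.233452
φ(d₁) = (1/√(2π))·e^{−d₁²/2} = 0.342659
ν = S·φ(d₁)·√T = 100.334392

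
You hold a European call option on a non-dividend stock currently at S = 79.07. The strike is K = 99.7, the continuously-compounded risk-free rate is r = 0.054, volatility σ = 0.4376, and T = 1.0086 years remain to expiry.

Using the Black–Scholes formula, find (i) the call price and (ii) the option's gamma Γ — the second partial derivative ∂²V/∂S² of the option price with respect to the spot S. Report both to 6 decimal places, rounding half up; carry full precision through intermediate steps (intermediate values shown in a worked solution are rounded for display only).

price = 8.603175
Γ = 0.011288

σ√T = 0.4376·√1.0086 = 0.439478
d₁ = (ln(S/K) + (r+σ²/2)T) / (σ√T) = (ln(79.07/99.7) + (0.054+0.4376²/2)·1.0086) / 0.439478 = (-0.231832 + 0.151035) / 0.439478 = -0.183849
d₂ = d₁ − σ√T = -0.183849 − 0.439478 = -0.623326
e^{−rT} = e^{−0.054·1.0086} = 0.946992
N(d₁) = 0.427066,  N(d₂) = 0.266535
Call price V = S·N(d₁) − K·e^{−rT}·N(d₂) = 33.768112 − 25.164936 = 8.603175
φ(d₁) = (1/√(2π))·e^{−d₁²/2} = 0.392257
Γ = φ(d₁) / (S·σ·√T) = 0.011288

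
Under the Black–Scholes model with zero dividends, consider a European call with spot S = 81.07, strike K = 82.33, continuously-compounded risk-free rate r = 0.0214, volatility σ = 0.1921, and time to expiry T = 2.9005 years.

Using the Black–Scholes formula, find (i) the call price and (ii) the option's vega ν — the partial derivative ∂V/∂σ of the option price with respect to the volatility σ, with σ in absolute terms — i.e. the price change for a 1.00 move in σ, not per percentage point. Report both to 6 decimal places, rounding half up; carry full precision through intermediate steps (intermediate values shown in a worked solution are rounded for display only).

σ√T = 0.1921·√2.9005 = 0.327163
d₁ = (ln(S/K) + (r+σ²/2)T) / (σ√T) = (ln(81.07/82.33) + (0.0214+0.1921²/2)·2.9005) / 0.327163 = (-0.015423 + 0.115588) / 0.327163 = 0.306165
d₂ = d₁ − σ√T = 0.306165 − 0.327163 = -0.020998
e^{−rT} = e^{−0.0214·2.9005} = 0.939816
N(d₁) = 0.620261,  N(d₂) = 0.491624
Call price V = S·N(d₁) − K·e^{−rT}·N(d₂) = 50.284524 − 38.039436 = 12.245088
φ(d₁) = (1/√(2π))·e^{−d₁²/2} = 0.380676
ν = S·φ(d₁)·√T = 52.559583

price = 12.245088
ν = 52.559583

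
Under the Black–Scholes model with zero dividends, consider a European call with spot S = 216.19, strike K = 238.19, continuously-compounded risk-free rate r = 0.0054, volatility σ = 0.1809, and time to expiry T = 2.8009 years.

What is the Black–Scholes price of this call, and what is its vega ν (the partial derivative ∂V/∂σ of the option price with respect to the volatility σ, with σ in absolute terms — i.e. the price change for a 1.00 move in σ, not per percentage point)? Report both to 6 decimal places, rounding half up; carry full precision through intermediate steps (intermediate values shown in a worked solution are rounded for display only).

price = 18.883806
ν = 143.328159

σ√T = 0.1809·√2.8009 = 0.302752
d₁ = (ln(S/K) + (r+σ²/2)T) / (σ√T) = (ln(216.19/238.19) + (0.0054+0.1809²/2)·2.8009) / 0.302752 = (-0.096911 + 0.060954) / 0.302752 = -0.118766
d₂ = d₁ − σ√T = -0.118766 − 0.302752 = -0.421518
e^{−rT} = e^{−0.0054·2.8009} = 0.984989
N(d₁) = 0.452730,  N(d₂) = 0.336688
Call price V = S·N(d₁) − K·e^{−rT}·N(d₂) = 97.875771 − 78.991965 = 18.883806
φ(d₁) = (1/√(2π))·e^{−d₁²/2} = 0.396139
ν = S·φ(d₁)·√T = 143.328159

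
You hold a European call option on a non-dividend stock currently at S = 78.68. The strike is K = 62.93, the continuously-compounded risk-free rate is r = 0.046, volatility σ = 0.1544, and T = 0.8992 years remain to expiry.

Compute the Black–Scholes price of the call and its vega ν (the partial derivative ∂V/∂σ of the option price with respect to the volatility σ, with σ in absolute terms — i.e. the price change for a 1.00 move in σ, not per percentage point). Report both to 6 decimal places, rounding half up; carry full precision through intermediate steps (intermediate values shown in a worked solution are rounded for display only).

price = 18.440743
ν = 5.071511

σ√T = 0.1544·√0.8992 = 0.146412
d₁ = (ln(S/K) + (r+σ²/2)T) / (σ√T) = (ln(78.68/62.93) + (0.046+0.1544²/2)·0.8992) / 0.146412 = (0.223366 + 0.052081) / 0.146412 = 1.881322
d₂ = d₁ − σ√T = 1.881322 − 0.146412 = 1.734911
e^{−rT} = e^{−0.046·0.8992} = 0.959481
N(d₁) = 0.970036,  N(d₂) = 0.958622
Call price V = S·N(d₁) − K·e^{−rT}·N(d₂) = 76.322429 − 57.881686 = 18.440743
φ(d₁) = (1/√(2π))·e^{−d₁²/2} = 0.067974
ν = S·φ(d₁)·√T = 5.071511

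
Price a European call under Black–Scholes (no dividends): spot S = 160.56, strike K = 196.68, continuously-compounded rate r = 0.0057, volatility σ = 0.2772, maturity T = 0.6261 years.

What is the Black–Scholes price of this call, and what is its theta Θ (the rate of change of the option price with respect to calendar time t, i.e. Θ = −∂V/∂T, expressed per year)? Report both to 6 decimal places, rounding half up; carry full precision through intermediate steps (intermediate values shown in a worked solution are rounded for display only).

price = 3.830548
Θ = -8.325060

σ√T = 0.2772·√0.6261 = 0.219339
d₁ = (ln(S/K) + (r+σ²/2)T) / (σ√T) = (ln(160.56/196.68) + (0.0057+0.2772²/2)·0.6261) / 0.219339 = (-0.202910 + 0.027623) / 0.219339 = -0.799161
d₂ = d₁ − σ√T = -0.799161 − 0.219339 = -1.018500
e^{−rT} = e^{−0.0057·0.6261} = 0.996438
N(d₁) = 0.212099,  N(d₂) = 0.154220
Call price V = S·N(d₁) − K·e^{−rT}·N(d₂) = 34.054541 − 30.223993 = 3.830548
φ(d₁) = (1/√(2π))·e^{−d₁²/2} = 0.289886
Θ = −S·φ(d₁)·σ/(2√T) − r·K·e^{−rT}·N(d₂) = −8.152784 − 0.172277 = -8.325060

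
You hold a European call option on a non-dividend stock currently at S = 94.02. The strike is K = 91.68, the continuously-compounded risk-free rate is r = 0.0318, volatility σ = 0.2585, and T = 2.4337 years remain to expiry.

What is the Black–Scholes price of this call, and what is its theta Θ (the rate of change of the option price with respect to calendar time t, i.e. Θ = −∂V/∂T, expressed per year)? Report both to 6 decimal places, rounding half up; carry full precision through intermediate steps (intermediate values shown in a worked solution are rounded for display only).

σ√T = 0.2585·√2.4337 = 0.403268
d₁ = (ln(S/K) + (r+σ²/2)T) / (σ√T) = (ln(94.02/91.68) + (0.0318+0.2585²/2)·2.4337) / 0.403268 = (0.025203 + 0.158704) / 0.403268 = 0.456043
d₂ = d₁ − σ√T = 0.456043 − 0.403268 = 0.052774
e^{−rT} = e^{−0.0318·2.4337} = 0.925527
N(d₁) = 0.675820,  N(d₂) = 0.521044
Call price V = S·N(d₁) − K·e^{−rT}·N(d₂) = 63.540633 − 44.211821 = 19.328812
φ(d₁) = (1/√(2π))·e^{−d₁²/2} = 0.359541
Θ = −S·φ(d₁)·σ/(2√T) − r·K·e^{−rT}·N(d₂) = −2.800697 − 1.405936 = -4.206633

price = 19.328812
Θ = -4.206633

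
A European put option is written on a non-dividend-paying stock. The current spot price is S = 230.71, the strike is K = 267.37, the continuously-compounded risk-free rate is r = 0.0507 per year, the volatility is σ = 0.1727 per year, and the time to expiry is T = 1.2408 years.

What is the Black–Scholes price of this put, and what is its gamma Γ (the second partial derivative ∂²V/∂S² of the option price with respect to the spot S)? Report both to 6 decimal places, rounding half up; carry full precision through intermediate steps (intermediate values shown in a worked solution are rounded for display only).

σ√T = 0.1727·√1.2408 = 0.192373
d₁ = (ln(S/K) + (r+σ²/2)T) / (σ√T) = (ln(230.71/267.37) + (0.0507+0.1727²/2)·1.2408) / 0.192373 = (-0.147472 + 0.081412) / 0.192373 = -0.343395
d₂ = d₁ − σ√T = -0.343395 − 0.192373 = -0.535768
e^{−rT} = e^{−0.0507·1.2408} = 0.939029
N(−d₁) = 0.634349,  N(−d₂) = 0.703940
Put price V = K·e^{−rT}·N(−d₂) − S·N(−d₁) = 176.737102 − 146.350734 = 30.386368
φ(d₁) = (1/√(2π))·e^{−d₁²/2} = 0.376101
Γ = φ(d₁) / (S·σ·√T) = 0.008474

price = 30.386368
Γ = 0.008474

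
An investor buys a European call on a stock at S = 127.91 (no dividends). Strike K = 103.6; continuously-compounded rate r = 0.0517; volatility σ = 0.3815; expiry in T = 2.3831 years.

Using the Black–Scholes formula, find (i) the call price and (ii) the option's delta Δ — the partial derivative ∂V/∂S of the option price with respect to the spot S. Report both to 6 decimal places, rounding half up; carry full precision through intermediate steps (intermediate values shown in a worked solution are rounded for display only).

σ√T = 0.3815·√2.3831 = 0.588933
d₁ = (ln(S/K) + (r+σ²/2)T) / (σ√T) = (ln(127.91/103.6) + (0.0517+0.3815²/2)·2.3831) / 0.588933 = (0.210790 + 0.296627) / 0.588933 = 0.861587
d₂ = d₁ − σ√T = 0.861587 − 0.588933 = 0.272654
e^{−rT} = e^{−0.0517·2.3831} = 0.884081
N(d₁) = 0.805543,  N(d₂) = 0.607440
Call price V = S·N(d₁) − K·e^{−rT}·N(d₂) = 103.036948 − 55.635971 = 47.400977
Δ = N(d₁) = 0.805543

price = 47.400977
Δ = 0.805543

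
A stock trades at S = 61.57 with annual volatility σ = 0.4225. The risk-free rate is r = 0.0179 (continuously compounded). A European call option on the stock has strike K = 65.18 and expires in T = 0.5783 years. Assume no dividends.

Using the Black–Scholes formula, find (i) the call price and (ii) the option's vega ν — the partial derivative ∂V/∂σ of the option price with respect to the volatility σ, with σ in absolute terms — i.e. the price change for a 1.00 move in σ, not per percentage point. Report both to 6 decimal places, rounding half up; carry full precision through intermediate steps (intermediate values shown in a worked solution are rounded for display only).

price = 6.660084
ν = 18.676843

σ√T = 0.4225·√0.5783 = 0.321295
d₁ = (ln(S/K) + (r+σ²/2)T) / (σ√T) = (ln(61.57/65.18) + (0.0179+0.4225²/2)·0.5783) / 0.321295 = (-0.056978 + 0.061967) / 0.321295 = 0.015527
d₂ = d₁ − σ√T = 0.015527 − 0.321295 = -0.305768
e^{−rT} = e^{−0.0179·0.5783} = 0.989702
N(d₁) = 0.506194,  N(d₂) = 0.379891
Call price V = S·N(d₁) − K·e^{−rT}·N(d₂) = 31.166371 − 24.506287 = 6.660084
φ(d₁) = (1/√(2π))·e^{−d₁²/2} = 0.398894
ν = S·φ(d₁)·√T = 18.676843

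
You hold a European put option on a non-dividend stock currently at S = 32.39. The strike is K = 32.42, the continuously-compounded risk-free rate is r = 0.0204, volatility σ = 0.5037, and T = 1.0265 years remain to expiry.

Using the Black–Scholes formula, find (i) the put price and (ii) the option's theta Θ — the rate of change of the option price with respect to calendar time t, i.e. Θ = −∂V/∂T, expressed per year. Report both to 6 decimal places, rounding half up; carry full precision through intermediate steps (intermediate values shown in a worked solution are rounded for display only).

σ√T = 0.5037·√1.0265 = 0.510330
d₁ = (ln(S/K) + (r+σ²/2)T) / (σ√T) = (ln(32.39/32.42) + (0.0204+0.5037²/2)·1.0265) / 0.510330 = (-0.000926 + 0.151159) / 0.510330 = 0.294385
d₂ = d₁ − σ√T = 0.294385 − 0.510330 = -0.215946
e^{−rT} = e^{−0.0204·1.0265} = 0.979277
N(−d₁) = 0.384232,  N(−d₂) = 0.585485
Put price V = K·e^{−rT}·N(−d₂) − S·N(−d₁) = 18.588075 − 12.445276 = 6.142799
φ(d₁) = (1/√(2π))·e^{−d₁²/2} = 0.382025
Θ = −S·φ(d₁)·σ/(2√T) + r·K·e^{−rT}·N(−d₂) = −3.075849 + 0.379197 = -2.696652

price = 6.142799
Θ = -2.696652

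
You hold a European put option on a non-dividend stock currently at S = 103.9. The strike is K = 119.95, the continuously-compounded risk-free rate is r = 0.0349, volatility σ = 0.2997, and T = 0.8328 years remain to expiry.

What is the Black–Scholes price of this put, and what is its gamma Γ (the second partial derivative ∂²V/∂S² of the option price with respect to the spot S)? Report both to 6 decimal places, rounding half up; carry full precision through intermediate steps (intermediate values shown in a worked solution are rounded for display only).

price = 19.323318
Γ = 0.013491

σ√T = 0.2997·√0.8328 = 0.273500
d₁ = (ln(S/K) + (r+σ²/2)T) / (σ√T) = (ln(103.9/119.95) + (0.0349+0.2997²/2)·0.8328) / 0.273500 = (-0.143646 + 0.066466) / 0.273500 = -0.282195
d₂ = d₁ − σ√T = -0.282195 − 0.273500 = -0.555695
e^{−rT} = e^{−0.0349·0.8328} = 0.971354
N(−d₁) = 0.611103,  N(−d₂) = 0.710790
Put price V = K·e^{−rT}·N(−d₂) − S·N(−d₁) = 82.816919 − 63.493601 = 19.323318
φ(d₁) = (1/√(2π))·e^{−d₁²/2} = 0.383370
Γ = φ(d₁) / (S·σ·√T) = 0.013491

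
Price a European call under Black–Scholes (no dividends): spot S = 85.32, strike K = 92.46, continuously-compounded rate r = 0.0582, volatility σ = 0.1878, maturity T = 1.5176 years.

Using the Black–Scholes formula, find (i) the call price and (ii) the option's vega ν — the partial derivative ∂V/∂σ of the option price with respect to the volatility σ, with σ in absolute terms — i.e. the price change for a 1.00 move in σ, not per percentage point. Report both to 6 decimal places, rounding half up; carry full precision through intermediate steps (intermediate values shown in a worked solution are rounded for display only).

price = 8.168768
ν = 41.461899

σ√T = 0.1878·√1.5176 = 0.231353
d₁ = (ln(S/K) + (r+σ²/2)T) / (σ√T) = (ln(85.32/92.46) + (0.0582+0.1878²/2)·1.5176) / 0.231353 = (-0.080367 + 0.115086) / 0.231353 = 0.150070
d₂ = d₁ − σ√T = 0.150070 − 0.231353 = -0.081282
e^{−rT} = e^{−0.0582·1.5176} = 0.915464
N(d₁) = 0.559645,  N(d₂) = 0.467609
Call price V = S·N(d₁) − K·e^{−rT}·N(d₂) = 47.748940 − 39.580172 = 8.168768
φ(d₁) = (1/√(2π))·e^{−d₁²/2} = 0.394475
ν = S·φ(d₁)·√T = 41.461899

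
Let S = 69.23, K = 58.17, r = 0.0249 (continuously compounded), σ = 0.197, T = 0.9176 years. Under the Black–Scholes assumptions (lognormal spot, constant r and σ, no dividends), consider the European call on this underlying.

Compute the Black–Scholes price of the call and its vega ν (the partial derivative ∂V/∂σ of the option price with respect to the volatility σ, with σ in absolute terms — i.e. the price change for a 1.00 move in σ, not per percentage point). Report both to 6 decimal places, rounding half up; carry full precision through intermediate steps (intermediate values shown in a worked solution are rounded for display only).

σ√T = 0.197·√0.9176 = 0.188709
d₁ = (ln(S/K) + (r+σ²/2)T) / (σ√T) = (ln(69.23/58.17) + (0.0249+0.197²/2)·0.9176) / 0.188709 = (0.174065 + 0.040654) / 0.188709 = 1.137827
d₂ = d₁ − σ√T = 1.137827 − 0.188709 = 0.949118
e^{−rT} = e^{−0.0249·0.9176} = 0.977411
N(d₁) = 0.872404,  N(d₂) = 0.828720
Call price V = S·N(d₁) − K·e^{−rT}·N(d₂) = 60.396503 − 47.117674 = 13.278830
φ(d₁) = (1/√(2π))·e^{−d₁²/2} = 0.208824
ν = S·φ(d₁)·√T = 13.848457

price = 13.278830
ν = 13.848457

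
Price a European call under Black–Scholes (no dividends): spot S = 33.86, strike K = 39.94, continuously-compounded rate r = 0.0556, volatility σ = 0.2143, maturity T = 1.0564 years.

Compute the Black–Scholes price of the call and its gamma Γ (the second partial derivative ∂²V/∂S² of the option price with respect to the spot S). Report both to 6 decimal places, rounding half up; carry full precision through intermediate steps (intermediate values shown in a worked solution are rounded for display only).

σ√T = 0.2143·√1.0564 = 0.220260
d₁ = (ln(S/K) + (r+σ²/2)T) / (σ√T) = (ln(33.86/39.94) + (0.0556+0.2143²/2)·1.0564) / 0.220260 = (-0.165144 + 0.082993) / 0.220260 = -0.372971
d₂ = d₁ − σ√T = -0.372971 − 0.220260 = -0.593232
e^{−rT} = e^{−0.0556·1.0564} = 0.942956
N(d₁) = 0.354585,  N(d₂) = 0.276513
Call price V = S·N(d₁) − K·e^{−rT}·N(d₂) = 12.006245 − 10.413940 = 1.592305
φ(d₁) = (1/√(2π))·e^{−d₁²/2} = 0.372137
Γ = φ(d₁) / (S·σ·√T) = 0.049898

price = 1.592305
Γ = 0.049898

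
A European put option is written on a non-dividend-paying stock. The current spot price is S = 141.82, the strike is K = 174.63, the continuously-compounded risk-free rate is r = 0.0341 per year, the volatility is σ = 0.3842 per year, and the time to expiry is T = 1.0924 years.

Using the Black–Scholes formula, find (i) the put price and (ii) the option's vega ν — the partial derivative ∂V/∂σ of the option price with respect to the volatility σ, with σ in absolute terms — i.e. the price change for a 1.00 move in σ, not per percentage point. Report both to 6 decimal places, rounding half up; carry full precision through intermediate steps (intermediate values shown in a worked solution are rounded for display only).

σ√T = 0.3842·√1.0924 = 0.401558
d₁ = (ln(S/K) + (r+σ²/2)T) / (σ√T) = (ln(141.82/174.63) + (0.0341+0.3842²/2)·1.0924) / 0.401558 = (-0.208111 + 0.117875) / 0.401558 = -0.224714
d₂ = d₁ − σ√T = -0.224714 − 0.401558 = -0.626272
e^{−rT} = e^{−0.0341·1.0924} = 0.963434
N(−d₁) = 0.588899,  N(−d₂) = 0.734432
Put price V = K·e^{−rT}·N(−d₂) − S·N(−d₁) = 123.564120 − 83.517657 = 40.046463
φ(d₁) = (1/√(2π))·e^{−d₁²/2} = 0.388996
ν = S·φ(d₁)·√T = 57.659818

price = 40.046463
ν = 57.659818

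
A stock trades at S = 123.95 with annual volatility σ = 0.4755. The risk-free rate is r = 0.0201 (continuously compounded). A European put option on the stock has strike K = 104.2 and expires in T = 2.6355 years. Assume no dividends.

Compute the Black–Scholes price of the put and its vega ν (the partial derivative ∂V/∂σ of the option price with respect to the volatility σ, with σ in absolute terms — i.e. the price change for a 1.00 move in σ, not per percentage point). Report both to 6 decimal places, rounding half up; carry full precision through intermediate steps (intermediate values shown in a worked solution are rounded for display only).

price = 22.260575
ν = 63.730191

σ√T = 0.4755·√2.6355 = 0.771937
d₁ = (ln(S/K) + (r+σ²/2)T) / (σ√T) = (ln(123.95/104.2) + (0.0201+0.4755²/2)·2.6355) / 0.771937 = (0.173566 + 0.350917) / 0.771937 = 0.679438
d₂ = d₁ − σ√T = 0.679438 − 0.771937 = -0.092500
e^{−rT} = e^{−0.0201·2.6355} = 0.948405
N(−d₁) = 0.248430,  N(−d₂) = 0.536849
Put price V = K·e^{−rT}·N(−d₂) − S·N(−d₁) = 53.053510 − 30.792935 = 22.260575
φ(d₁) = (1/√(2π))·e^{−d₁²/2} = 0.316714
ν = S·φ(d₁)·√T = 63.730191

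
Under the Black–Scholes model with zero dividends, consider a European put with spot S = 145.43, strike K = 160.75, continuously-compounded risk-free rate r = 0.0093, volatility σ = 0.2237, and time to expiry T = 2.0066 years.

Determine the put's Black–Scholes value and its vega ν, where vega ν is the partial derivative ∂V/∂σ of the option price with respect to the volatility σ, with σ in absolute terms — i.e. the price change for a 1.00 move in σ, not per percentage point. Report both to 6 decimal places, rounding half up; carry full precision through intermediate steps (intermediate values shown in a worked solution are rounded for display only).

σ√T = 0.2237·√2.0066 = 0.316881
d₁ = (ln(S/K) + (r+σ²/2)T) / (σ√T) = (ln(145.43/160.75) + (0.0093+0.2237²/2)·2.0066) / 0.316881 = (-0.100155 + 0.068868) / 0.316881 = -0.098735
d₂ = d₁ − σ√T = -0.098735 − 0.316881 = -0.415616
e^{−rT} = e^{−0.0093·2.0066} = 0.981512
N(−d₁) = 0.539326,  N(−d₂) = 0.661155
Put price V = K·e^{−rT}·N(−d₂) − S·N(−d₁) = 104.315646 − 78.434135 = 25.881511
φ(d₁) = (1/√(2π))·e^{−d₁²/2} = 0.397002
ν = S·φ(d₁)·√T = 81.785740

price = 25.881511
ν = 81.785740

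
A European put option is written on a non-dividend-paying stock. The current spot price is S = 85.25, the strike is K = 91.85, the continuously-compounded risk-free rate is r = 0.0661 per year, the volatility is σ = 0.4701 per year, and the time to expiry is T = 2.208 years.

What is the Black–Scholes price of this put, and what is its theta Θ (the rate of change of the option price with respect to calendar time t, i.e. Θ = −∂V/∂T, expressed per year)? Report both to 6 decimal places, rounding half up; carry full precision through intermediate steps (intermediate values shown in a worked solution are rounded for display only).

price = 19.656829
Θ = -1.723184

σ√T = 0.4701·√2.208 = 0.698538
d₁ = (ln(S/K) + (r+σ²/2)T) / (σ√T) = (ln(85.25/91.85) + (0.0661+0.4701²/2)·2.208) / 0.698538 = (-0.074569 + 0.389926) / 0.698538 = 0.451454
d₂ = d₁ − σ√T = 0.451454 − 0.698538 = -0.247084
e^{−rT} = e^{−0.0661·2.208} = 0.864202
N(−d₁) = 0.325831,  N(−d₂) = 0.597578
Put price V = K·e^{−rT}·N(−d₂) − S·N(−d₁) = 47.433942 − 27.777113 = 19.656829
φ(d₁) = (1/√(2π))·e^{−d₁²/2} = 0.360291
Θ = −S·φ(d₁)·σ/(2√T) + r·K·e^{−rT}·N(−d₂) = −4.858568 + 3.135384 = -1.723184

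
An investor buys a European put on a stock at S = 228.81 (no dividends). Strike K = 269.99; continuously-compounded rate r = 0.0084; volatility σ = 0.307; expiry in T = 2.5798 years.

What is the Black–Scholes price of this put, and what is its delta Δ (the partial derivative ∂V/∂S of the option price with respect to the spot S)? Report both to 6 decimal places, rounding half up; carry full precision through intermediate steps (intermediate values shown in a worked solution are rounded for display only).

σ√T = 0.307·√2.5798 = 0.493096
d₁ = (ln(S/K) + (r+σ²/2)T) / (σ√T) = (ln(228.81/269.99) + (0.0084+0.307²/2)·2.5798) / 0.493096 = (-0.165493 + 0.143242) / 0.493096 = -0.045125
d₂ = d₁ − σ√T = -0.045125 − 0.493096 = -0.538221
e^{−rT} = e^{−0.0084·2.5798} = 0.978563
N(−d₁) = 0.517996,  N(−d₂) = 0.704788
Put price V = K·e^{−rT}·N(−d₂) − S·N(−d₁) = 186.206427 − 118.522683 = 67.683744
Δ = −N(−d₁) = -0.517996

price = 67.683744
Δ = -0.517996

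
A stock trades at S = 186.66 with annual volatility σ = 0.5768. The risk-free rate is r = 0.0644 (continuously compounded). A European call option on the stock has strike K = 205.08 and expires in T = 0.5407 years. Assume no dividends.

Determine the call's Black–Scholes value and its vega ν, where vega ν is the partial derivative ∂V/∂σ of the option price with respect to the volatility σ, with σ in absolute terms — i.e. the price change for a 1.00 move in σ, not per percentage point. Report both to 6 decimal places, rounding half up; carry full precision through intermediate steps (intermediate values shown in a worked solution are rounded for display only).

price = 26.915559
ν = 54.614150

σ√T = 0.5768·√0.5407 = 0.424134
d₁ = (ln(S/K) + (r+σ²/2)T) / (σ√T) = (ln(186.66/205.08) + (0.0644+0.5768²/2)·0.5407) / 0.424134 = (-0.094111 + 0.124766) / 0.424134 = 0.072276
d₂ = d₁ − σ√T = 0.072276 − 0.424134 = -0.351858
e^{−rT} = e^{−0.0644·0.5407} = 0.965778
N(d₁) = 0.528809,  N(d₂) = 0.362472
Call price V = S·N(d₁) − K·e^{−rT}·N(d₂) = 98.707454 − 71.791895 = 26.915559
φ(d₁) = (1/√(2π))·e^{−d₁²/2} = 0.397902
ν = S·φ(d₁)·√T = 54.614150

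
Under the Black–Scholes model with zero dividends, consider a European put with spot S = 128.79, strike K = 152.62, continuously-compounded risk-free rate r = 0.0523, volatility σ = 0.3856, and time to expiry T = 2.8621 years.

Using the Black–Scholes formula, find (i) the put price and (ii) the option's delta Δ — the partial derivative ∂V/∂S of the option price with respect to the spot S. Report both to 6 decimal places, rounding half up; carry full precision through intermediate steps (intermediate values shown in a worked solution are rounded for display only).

price = 34.587875
Δ = -0.383847

σ√T = 0.3856·√2.8621 = 0.652348
d₁ = (ln(S/K) + (r+σ²/2)T) / (σ√T) = (ln(128.79/152.62) + (0.0523+0.3856²/2)·2.8621) / 0.652348 = (-0.169768 + 0.362467) / 0.652348 = 0.295393
d₂ = d₁ − σ√T = 0.295393 − 0.652348 = -0.356955
e^{−rT} = e^{−0.0523·2.8621} = 0.860977
N(−d₁) = 0.383847,  N(−d₂) = 0.639437
Put price V = K·e^{−rT}·N(−d₂) − S·N(−d₁) = 84.023525 − 49.435649 = 34.587875
Δ = −N(−d₁) = -0.383847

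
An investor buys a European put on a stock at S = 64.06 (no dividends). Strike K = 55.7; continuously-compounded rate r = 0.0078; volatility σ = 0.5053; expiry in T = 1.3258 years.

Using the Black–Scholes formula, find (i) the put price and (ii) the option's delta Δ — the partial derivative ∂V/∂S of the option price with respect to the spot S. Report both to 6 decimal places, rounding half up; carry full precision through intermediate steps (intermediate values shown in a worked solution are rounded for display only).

σ√T = 0.5053·√1.3258 = 0.581820
d₁ = (ln(S/K) + (r+σ²/2)T) / (σ√T) = (ln(64.06/55.7) + (0.0078+0.5053²/2)·1.3258) / 0.581820 = (0.139840 + 0.179598) / 0.581820 = 0.549033
d₂ = d₁ − σ√T = 0.549033 − 0.581820 = -0.032786
e^{−rT} = e^{−0.0078·1.3258} = 0.989712
N(−d₁) = 0.291491,  N(−d₂) = 0.513078
Put price V = K·e^{−rT}·N(−d₂) − S·N(−d₁) = 28.284405 − 18.672935 = 9.611469
Δ = −N(−d₁) = -0.291491

price = 9.611469
Δ = -0.291491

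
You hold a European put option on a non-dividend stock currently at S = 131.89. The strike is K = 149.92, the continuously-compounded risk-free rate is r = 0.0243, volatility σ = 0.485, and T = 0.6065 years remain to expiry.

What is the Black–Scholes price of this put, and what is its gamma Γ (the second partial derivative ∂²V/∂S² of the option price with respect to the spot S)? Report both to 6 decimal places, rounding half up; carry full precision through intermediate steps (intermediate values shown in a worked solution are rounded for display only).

σ√T = 0.485·√0.6065 = 0.377709
d₁ = (ln(S/K) + (r+σ²/2)T) / (σ√T) = (ln(131.89/149.92) + (0.0243+0.485²/2)·0.6065) / 0.377709 = (-0.128134 + 0.086070) / 0.377709 = -0.111365
d₂ = d₁ − σ√T = -0.111365 − 0.377709 = -0.489074
e^{−rT} = e^{−0.0243·0.6065} = 0.985370
N(−d₁) = 0.544337,  N(−d₂) = 0.687605
Put price V = K·e^{−rT}·N(−d₂) − S·N(−d₁) = 101.577666 − 71.792561 = 29.785105
φ(d₁) = (1/√(2π))·e^{−d₁²/2} = 0.396476
Γ = φ(d₁) / (S·σ·√T) = 0.007959

price = 29.785105
Γ = 0.007959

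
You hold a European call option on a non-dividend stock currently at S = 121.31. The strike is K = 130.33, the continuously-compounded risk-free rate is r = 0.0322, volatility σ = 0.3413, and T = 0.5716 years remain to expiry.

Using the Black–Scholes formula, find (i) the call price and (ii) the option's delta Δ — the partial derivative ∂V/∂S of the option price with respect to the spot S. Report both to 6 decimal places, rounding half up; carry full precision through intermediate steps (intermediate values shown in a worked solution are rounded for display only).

price = 9.743284
Δ = 0.469074

σ√T = 0.3413·√0.5716 = 0.258037
d₁ = (ln(S/K) + (r+σ²/2)T) / (σ√T) = (ln(121.31/130.33) + (0.0322+0.3413²/2)·0.5716) / 0.258037 = (-0.071720 + 0.051697) / 0.258037 = -0.077599
d₂ = d₁ − σ√T = -0.077599 − 0.258037 = -0.335636
e^{−rT} = e^{−0.0322·0.5716} = 0.981763
N(d₁) = 0.469074,  N(d₂) = 0.368573
Call price V = S·N(d₁) − K·e^{−rT}·N(d₂) = 56.903331 − 47.160046 = 9.743284
Δ = N(d₁) = 0.469074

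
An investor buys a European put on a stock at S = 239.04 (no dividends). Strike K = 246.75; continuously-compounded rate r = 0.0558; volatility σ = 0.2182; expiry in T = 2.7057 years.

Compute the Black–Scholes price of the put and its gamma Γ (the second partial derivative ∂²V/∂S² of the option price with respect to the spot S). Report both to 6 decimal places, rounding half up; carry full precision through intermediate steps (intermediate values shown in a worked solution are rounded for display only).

price = 20.432919
Γ = 0.004079

σ√T = 0.2182·√2.7057 = 0.358917
d₁ = (ln(S/K) + (r+σ²/2)T) / (σ√T) = (ln(239.04/246.75) + (0.0558+0.2182²/2)·2.7057) / 0.358917 = (-0.031745 + 0.215389) / 0.358917 = 0.511661
d₂ = d₁ − σ√T = 0.511661 − 0.358917 = 0.152744
e^{−rT} = e^{−0.0558·2.7057} = 0.859867
N(−d₁) = 0.304444,  N(−d₂) = 0.439300
Put price V = K·e^{−rT}·N(−d₂) − S·N(−d₁) = 93.207225 − 72.774307 = 20.432919
φ(d₁) = (1/√(2π))·e^{−d₁²/2} = 0.349995
Γ = φ(d₁) / (S·σ·√T) = 0.004079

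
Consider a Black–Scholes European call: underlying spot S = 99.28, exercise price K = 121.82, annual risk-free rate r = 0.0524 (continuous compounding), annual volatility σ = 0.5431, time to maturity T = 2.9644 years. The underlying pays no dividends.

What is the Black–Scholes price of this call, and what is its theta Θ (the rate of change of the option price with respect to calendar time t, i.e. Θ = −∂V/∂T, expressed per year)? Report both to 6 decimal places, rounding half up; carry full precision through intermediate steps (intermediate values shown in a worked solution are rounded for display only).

σ√T = 0.5431·√2.9644 = 0.935079
d₁ = (ln(S/K) + (r+σ²/2)T) / (σ√T) = (ln(99.28/121.82) + (0.0524+0.5431²/2)·2.9644) / 0.935079 = (-0.204600 + 0.592521) / 0.935079 = 0.414853
d₂ = d₁ − σ√T = 0.414853 − 0.935079 = -0.520226
e^{−rT} = e^{−0.0524·2.9644} = 0.856129
N(d₁) = 0.660875,  N(d₂) = 0.301453
Call price V = S·N(d₁) − K·e^{−rT}·N(d₂) = 65.611697 − 31.439633 = 34.172065
φ(d₁) = (1/√(2π))·e^{−d₁²/2} = 0.366048
Θ = −S·φ(d₁)·σ/(2√T) − r·K·e^{−rT}·N(d₂) = −5.731675 − 1.647437 = -7.379111

price = 34.172065
Θ = -7.379111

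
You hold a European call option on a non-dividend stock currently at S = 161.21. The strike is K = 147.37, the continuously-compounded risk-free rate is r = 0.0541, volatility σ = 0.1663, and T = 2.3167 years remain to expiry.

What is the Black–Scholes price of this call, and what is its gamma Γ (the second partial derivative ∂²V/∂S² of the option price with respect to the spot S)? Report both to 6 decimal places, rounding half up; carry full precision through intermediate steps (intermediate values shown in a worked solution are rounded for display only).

price = 35.211951
Γ = 0.006070

σ√T = 0.1663·√2.3167 = 0.253120
d₁ = (ln(S/K) + (r+σ²/2)T) / (σ√T) = (ln(161.21/147.37) + (0.0541+0.1663²/2)·2.3167) / 0.253120 = (0.089761 + 0.157368) / 0.253120 = 0.976333
d₂ = d₁ − σ√T = 0.976333 − 0.253120 = 0.723213
e^{−rT} = e^{−0.0541·2.3167} = 0.882203
N(d₁) = 0.835550,  N(d₂) = 0.765225
Call price V = S·N(d₁) − K·e^{−rT}·N(d₂) = 134.699069 − 99.487118 = 35.211951
φ(d₁) = (1/√(2π))·e^{−d₁²/2} = 0.247696
Γ = φ(d₁) / (S·σ·√T) = 0.006070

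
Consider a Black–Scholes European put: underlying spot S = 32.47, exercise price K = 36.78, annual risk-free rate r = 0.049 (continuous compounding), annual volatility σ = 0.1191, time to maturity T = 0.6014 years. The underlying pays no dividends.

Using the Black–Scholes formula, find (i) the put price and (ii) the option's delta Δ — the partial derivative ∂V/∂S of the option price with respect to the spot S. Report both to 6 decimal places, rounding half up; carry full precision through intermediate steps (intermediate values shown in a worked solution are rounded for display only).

σ√T = 0.1191·√0.6014 = 0.092362
d₁ = (ln(S/K) + (r+σ²/2)T) / (σ√T) = (ln(32.47/36.78) + (0.049+0.1191²/2)·0.6014) / 0.092362 = (-0.124638 + 0.033734) / 0.092362 = -0.984210
d₂ = d₁ − σ√T = -0.984210 − 0.092362 = -1.076572
e^{−rT} = e^{−0.049·0.6014} = 0.970961
N(−d₁) = 0.837494,  N(−d₂) = 0.859164
Put price V = K·e^{−rT}·N(−d₂) − S·N(−d₁) = 30.682441 − 27.193428 = 3.489013
Δ = −N(−d₁) = -0.837494

price = 3.489013
Δ = -0.837494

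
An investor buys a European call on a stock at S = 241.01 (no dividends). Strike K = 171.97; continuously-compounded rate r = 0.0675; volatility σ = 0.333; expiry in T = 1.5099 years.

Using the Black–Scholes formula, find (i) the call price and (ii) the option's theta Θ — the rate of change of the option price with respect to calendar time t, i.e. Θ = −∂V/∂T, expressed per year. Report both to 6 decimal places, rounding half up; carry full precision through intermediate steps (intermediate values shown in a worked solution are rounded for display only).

σ√T = 0.333·√1.5099 = 0.409184
d₁ = (ln(S/K) + (r+σ²/2)T) / (σ√T) = (ln(241.01/171.97) + (0.0675+0.333²/2)·1.5099) / 0.409184 = (0.337518 + 0.185634) / 0.409184 = 1.278527
d₂ = d₁ − σ√T = 1.278527 − 0.409184 = 0.869343
e^{−rT} = e^{−0.0675·1.5099} = 0.903103
N(d₁) = 0.899468,  N(d₂) = 0.807670
Call price V = S·N(d₁) − K·e^{−rT}·N(d₂) = 216.780809 − 125.436587 = 91.344222
φ(d₁) = (1/√(2π))·e^{−d₁²/2} = 0.176179
Θ = −S·φ(d₁)·σ/(2√T) − r·K·e^{−rT}·N(d₂) = −5.753469 − 8.466970 = -14.220439

price = 91.344222
Θ = -14.220439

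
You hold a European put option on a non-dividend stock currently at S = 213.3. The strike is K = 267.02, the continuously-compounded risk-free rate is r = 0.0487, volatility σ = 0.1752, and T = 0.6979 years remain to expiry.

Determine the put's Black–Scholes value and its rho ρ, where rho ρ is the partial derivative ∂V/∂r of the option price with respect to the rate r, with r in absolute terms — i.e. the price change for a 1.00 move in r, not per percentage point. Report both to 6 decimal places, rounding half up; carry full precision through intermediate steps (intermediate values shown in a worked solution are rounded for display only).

σ√T = 0.1752·√0.6979 = 0.146363
d₁ = (ln(S/K) + (r+σ²/2)T) / (σ√T) = (ln(213.3/267.02) + (0.0487+0.1752²/2)·0.6979) / 0.146363 = (-0.224624 + 0.044699) / 0.146363 = -1.229309
d₂ = d₁ − σ√T = -1.229309 − 0.146363 = -1.375672
e^{−rT} = e^{−0.0487·0.6979} = 0.966583
N(−d₁) = 0.890522,  N(−d₂) = 0.915538
Put price V = K·e^{−rT}·N(−d₂) − S·N(−d₁) = 236.297807 − 189.948364 = 46.349443
ρ = −K·T·e^{−rT}·N(−d₂) = -164.912239

price = 46.349443
ρ = -164.912239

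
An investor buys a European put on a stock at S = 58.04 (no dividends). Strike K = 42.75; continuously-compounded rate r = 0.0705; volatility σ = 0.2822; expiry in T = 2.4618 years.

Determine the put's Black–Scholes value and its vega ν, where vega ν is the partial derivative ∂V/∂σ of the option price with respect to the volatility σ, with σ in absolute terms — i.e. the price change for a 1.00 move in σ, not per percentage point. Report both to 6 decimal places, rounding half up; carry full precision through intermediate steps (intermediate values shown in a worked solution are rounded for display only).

price = 1.413496
ν = 15.526249

σ√T = 0.2822·√2.4618 = 0.442775
d₁ = (ln(S/K) + (r+σ²/2)T) / (σ√T) = (ln(58.04/42.75) + (0.0705+0.2822²/2)·2.4618) / 0.442775 = (0.305763 + 0.271582) / 0.442775 = 1.303923
d₂ = d₁ − σ√T = 1.303923 − 0.442775 = 0.861148
e^{−rT} = e^{−0.0705·2.4618} = 0.840669
N(−d₁) = 0.096130,  N(−d₂) = 0.194578
Put price V = K·e^{−rT}·N(−d₂) − S·N(−d₁) = 6.992871 − 5.579376 = 1.413496
φ(d₁) = (1/√(2π))·e^{−d₁²/2} = 0.170495
ν = S·φ(d₁)·√T = 15.526249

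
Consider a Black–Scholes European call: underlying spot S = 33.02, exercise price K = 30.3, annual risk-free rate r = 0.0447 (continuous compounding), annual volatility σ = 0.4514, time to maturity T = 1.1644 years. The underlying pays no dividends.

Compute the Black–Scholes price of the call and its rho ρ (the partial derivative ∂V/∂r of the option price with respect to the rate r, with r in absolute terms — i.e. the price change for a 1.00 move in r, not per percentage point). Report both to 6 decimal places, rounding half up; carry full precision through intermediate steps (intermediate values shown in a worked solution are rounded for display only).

price = 8.304395
ρ = 17.277555

σ√T = 0.4514·√1.1644 = 0.487094
d₁ = (ln(S/K) + (r+σ²/2)T) / (σ√T) = (ln(33.02/30.3) + (0.0447+0.4514²/2)·1.1644) / 0.487094 = (0.085966 + 0.170679) / 0.487094 = 0.526889
d₂ = d₁ − σ√T = 0.526889 − 0.487094 = 0.039796
e^{−rT} = e^{−0.0447·1.1644} = 0.949283
N(d₁) = 0.700865,  N(d₂) = 0.515872
Call price V = S·N(d₁) − K·e^{−rT}·N(d₂) = 23.142556 − 14.838162 = 8.304395
ρ = K·T·e^{−rT}·N(d₂) = 17.277555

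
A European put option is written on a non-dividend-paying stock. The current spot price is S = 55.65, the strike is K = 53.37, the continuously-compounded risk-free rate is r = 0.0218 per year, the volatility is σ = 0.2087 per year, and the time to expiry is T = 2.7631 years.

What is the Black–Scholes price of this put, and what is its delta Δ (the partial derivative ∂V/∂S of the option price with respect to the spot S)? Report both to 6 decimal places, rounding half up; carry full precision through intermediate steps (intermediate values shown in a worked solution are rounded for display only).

price = 4.901563
Δ = -0.320008

σ√T = 0.2087·√2.7631 = 0.346913
d₁ = (ln(S/K) + (r+σ²/2)T) / (σ√T) = (ln(55.65/53.37) + (0.0218+0.2087²/2)·2.7631) / 0.346913 = (0.041833 + 0.120410) / 0.346913 = 0.467677
d₂ = d₁ − σ√T = 0.467677 − 0.346913 = 0.120764
e^{−rT} = e^{−0.0218·2.7631} = 0.941543
N(−d₁) = 0.320008,  N(−d₂) = 0.451939
Put price V = K·e^{−rT}·N(−d₂) − S·N(−d₁) = 22.710001 − 17.808438 = 4.901563
Δ = −N(−d₁) = -0.320008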